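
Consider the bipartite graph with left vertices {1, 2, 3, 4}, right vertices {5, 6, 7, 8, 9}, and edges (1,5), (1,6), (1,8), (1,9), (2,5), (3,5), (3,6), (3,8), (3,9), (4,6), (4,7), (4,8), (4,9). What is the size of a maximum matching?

Step 1: List the neighbors of each left vertex:
  1: 5, 6, 8, 9
  2: 5
  3: 5, 6, 8, 9
  4: 6, 7, 8, 9

Step 2: Greedily match left vertices, then look for augmenting paths:
  Match 1 -- 8
  Match 2 -- 5
  Match 3 -- 6
  Match 4 -- 7
  No augmenting path remains.

Step 3: Verify this is maximum:
  Matching size 4 = min(|L|, |R|) = min(4, 5), which is an upper bound, so this matching is maximum.

Maximum matching: {(1,8), (2,5), (3,6), (4,7)}
Size: 4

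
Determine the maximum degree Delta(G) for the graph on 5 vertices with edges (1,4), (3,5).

Step 1: Count edges incident to each vertex:
  deg(1) = 1 (neighbors: 4)
  deg(2) = 0 (neighbors: none)
  deg(3) = 1 (neighbors: 5)
  deg(4) = 1 (neighbors: 1)
  deg(5) = 1 (neighbors: 3)

Step 2: Find maximum:
  max(1, 0, 1, 1, 1) = 1 (vertex 1)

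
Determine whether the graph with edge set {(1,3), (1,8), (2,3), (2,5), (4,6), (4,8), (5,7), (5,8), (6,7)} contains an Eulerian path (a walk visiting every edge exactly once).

Step 1: Find the degree of each vertex:
  deg(1) = 2
  deg(2) = 2
  deg(3) = 2
  deg(4) = 2
  deg(5) = 3
  deg(6) = 2
  deg(7) = 2
  deg(8) = 3

Step 2: Count vertices with odd degree:
  Odd-degree vertices: 5, 8 (2 total)

Step 3: Apply Euler's theorem:
  - Eulerian circuit exists iff graph is connected and all vertices have even degree
  - Eulerian path exists iff graph is connected and has 0 or 2 odd-degree vertices

Graph is connected with exactly 2 odd-degree vertices (5, 8).
Eulerian path exists (starting and ending at the odd-degree vertices), but no Eulerian circuit.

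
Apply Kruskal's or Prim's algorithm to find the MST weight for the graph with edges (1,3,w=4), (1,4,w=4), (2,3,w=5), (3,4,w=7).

Apply Kruskal's algorithm (sort edges by weight, add if no cycle):

Sorted edges by weight:
  (1,3) w=4
  (1,4) w=4
  (2,3) w=5
  (3,4) w=7

Add edge (1,3) w=4 -- no cycle. Running total: 4
Add edge (1,4) w=4 -- no cycle. Running total: 8
Add edge (2,3) w=5 -- no cycle. Running total: 13

MST edges: (1,3,w=4), (1,4,w=4), (2,3,w=5)
Total MST weight: 4 + 4 + 5 = 13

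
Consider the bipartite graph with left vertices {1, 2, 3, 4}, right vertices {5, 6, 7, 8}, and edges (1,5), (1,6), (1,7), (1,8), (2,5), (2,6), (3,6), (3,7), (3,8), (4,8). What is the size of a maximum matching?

Step 1: List the neighbors of each left vertex:
  1: 5, 6, 7, 8
  2: 5, 6
  3: 6, 7, 8
  4: 8

Step 2: Greedily match left vertices, then look for augmenting paths:
  Match 1 -- 5
  Match 2 -- 6
  Match 3 -- 7
  Match 4 -- 8
  No augmenting path remains.

Step 3: Verify this is maximum:
  Matching size 4 = min(|L|, |R|) = min(4, 4), which is an upper bound, so this matching is maximum.

Maximum matching: {(1,5), (2,6), (3,7), (4,8)}
Size: 4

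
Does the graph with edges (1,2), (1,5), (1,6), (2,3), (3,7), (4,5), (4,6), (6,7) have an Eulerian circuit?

Step 1: Find the degree of each vertex:
  deg(1) = 3
  deg(2) = 2
  deg(3) = 2
  deg(4) = 2
  deg(5) = 2
  deg(6) = 3
  deg(7) = 2

Step 2: Count vertices with odd degree:
  Odd-degree vertices: 1, 6 (2 total)

Step 3: Apply Euler's theorem:
  - Eulerian circuit exists iff graph is connected and all vertices have even degree
  - Eulerian path exists iff graph is connected and has 0 or 2 odd-degree vertices

Graph is connected with exactly 2 odd-degree vertices (1, 6).
Eulerian path exists (starting and ending at the odd-degree vertices), but no Eulerian circuit.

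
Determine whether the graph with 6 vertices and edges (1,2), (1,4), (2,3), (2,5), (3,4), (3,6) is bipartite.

Step 1: Attempt 2-coloring using BFS:
  Start at vertex 1, assign color 0
  Color vertex 2 with color 1 (neighbor of 1)
  Color vertex 4 with color 1 (neighbor of 1)
  Color vertex 3 with color 0 (neighbor of 2)
  Color vertex 5 with color 0 (neighbor of 2)
  Color vertex 6 with color 1 (neighbor of 3)

Step 2: 2-coloring succeeded. No conflicts found.
  Set A (color 0): {1, 3, 5}
  Set B (color 1): {2, 4, 6}

The graph is bipartite with partition {1, 3, 5}, {2, 4, 6}.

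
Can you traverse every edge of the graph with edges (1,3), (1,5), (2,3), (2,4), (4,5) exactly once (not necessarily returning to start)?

Step 1: Find the degree of each vertex:
  deg(1) = 2
  deg(2) = 2
  deg(3) = 2
  deg(4) = 2
  deg(5) = 2

Step 2: Count vertices with odd degree:
  All vertices have even degree (0 odd-degree vertices)

Step 3: Apply Euler's theorem:
  - Eulerian circuit exists iff graph is connected and all vertices have even degree
  - Eulerian path exists iff graph is connected and has 0 or 2 odd-degree vertices

Graph is connected with 0 odd-degree vertices.
Both Eulerian circuit and Eulerian path exist.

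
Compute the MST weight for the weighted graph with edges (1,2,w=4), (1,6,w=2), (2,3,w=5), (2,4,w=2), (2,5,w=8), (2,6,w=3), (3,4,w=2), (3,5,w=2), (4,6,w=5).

Apply Kruskal's algorithm (sort edges by weight, add if no cycle):

Sorted edges by weight:
  (1,6) w=2
  (2,4) w=2
  (3,5) w=2
  (3,4) w=2
  (2,6) w=3
  (1,2) w=4
  (2,3) w=5
  (4,6) w=5
  (2,5) w=8

Add edge (1,6) w=2 -- no cycle. Running total: 2
Add edge (2,4) w=2 -- no cycle. Running total: 4
Add edge (3,5) w=2 -- no cycle. Running total: 6
Add edge (3,4) w=2 -- no cycle. Running total: 8
Add edge (2,6) w=3 -- no cycle. Running total: 11

MST edges: (1,6,w=2), (2,4,w=2), (3,5,w=2), (3,4,w=2), (2,6,w=3)
Total MST weight: 2 + 2 + 2 + 2 + 3 = 11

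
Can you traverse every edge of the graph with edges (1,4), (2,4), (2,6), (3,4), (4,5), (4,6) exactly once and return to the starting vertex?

Step 1: Find the degree of each vertex:
  deg(1) = 1
  deg(2) = 2
  deg(3) = 1
  deg(4) = 5
  deg(5) = 1
  deg(6) = 2

Step 2: Count vertices with odd degree:
  Odd-degree vertices: 1, 3, 4, 5 (4 total)

Step 3: Apply Euler's theorem:
  - Eulerian circuit exists iff graph is connected and all vertices have even degree
  - Eulerian path exists iff graph is connected and has 0 or 2 odd-degree vertices

Graph has 4 odd-degree vertices (need 0 or 2).
Neither Eulerian path nor Eulerian circuit exists.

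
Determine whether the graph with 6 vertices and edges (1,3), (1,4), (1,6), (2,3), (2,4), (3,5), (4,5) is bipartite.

Step 1: Attempt 2-coloring using BFS:
  Start at vertex 1, assign color 0
  Color vertex 3 with color 1 (neighbor of 1)
  Color vertex 4 with color 1 (neighbor of 1)
  Color vertex 6 with color 1 (neighbor of 1)
  Color vertex 2 with color 0 (neighbor of 3)
  Color vertex 5 with color 0 (neighbor of 3)

Step 2: 2-coloring succeeded. No conflicts found.
  Set A (color 0): {1, 2, 5}
  Set B (color 1): {3, 4, 6}

The graph is bipartite with partition {1, 2, 5}, {3, 4, 6}.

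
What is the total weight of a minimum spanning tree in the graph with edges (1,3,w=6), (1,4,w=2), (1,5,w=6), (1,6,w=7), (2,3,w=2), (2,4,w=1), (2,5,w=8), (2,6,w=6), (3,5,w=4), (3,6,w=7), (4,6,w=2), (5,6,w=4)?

Apply Kruskal's algorithm (sort edges by weight, add if no cycle):

Sorted edges by weight:
  (2,4) w=1
  (1,4) w=2
  (2,3) w=2
  (4,6) w=2
  (3,5) w=4
  (5,6) w=4
  (1,3) w=6
  (1,5) w=6
  (2,6) w=6
  (1,6) w=7
  (3,6) w=7
  (2,5) w=8

Add edge (2,4) w=1 -- no cycle. Running total: 1
Add edge (1,4) w=2 -- no cycle. Running total: 3
Add edge (2,3) w=2 -- no cycle. Running total: 5
Add edge (4,6) w=2 -- no cycle. Running total: 7
Add edge (3,5) w=4 -- no cycle. Running total: 11

MST edges: (2,4,w=1), (1,4,w=2), (2,3,w=2), (4,6,w=2), (3,5,w=4)
Total MST weight: 1 + 2 + 2 + 2 + 4 = 11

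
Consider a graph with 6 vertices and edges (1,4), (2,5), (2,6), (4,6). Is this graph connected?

Step 1: Build adjacency list from edges:
  1: 4
  2: 5, 6
  3: (none)
  4: 1, 6
  5: 2
  6: 2, 4

Step 2: Run BFS/DFS from vertex 1:
  Visited: {1, 4, 6, 2, 5}
  Reached 5 of 6 vertices

Step 3: Only 5 of 6 vertices reached. Graph is disconnected.
Connected components: {1, 2, 4, 5, 6}, {3}
Answer: No, the graph is not connected (2 components).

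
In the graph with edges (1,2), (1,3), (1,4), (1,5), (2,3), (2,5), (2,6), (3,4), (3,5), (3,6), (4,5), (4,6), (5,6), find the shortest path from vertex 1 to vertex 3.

Step 1: Build adjacency list:
  1: 2, 3, 4, 5
  2: 1, 3, 5, 6
  3: 1, 2, 4, 5, 6
  4: 1, 3, 5, 6
  5: 1, 2, 3, 4, 6
  6: 2, 3, 4, 5

Step 2: BFS from vertex 1 to find shortest path to 3:
  vertex 2 reached at distance 1
  vertex 3 reached at distance 1

Step 3: Shortest path: 1 -> 3
Path length: 1 edge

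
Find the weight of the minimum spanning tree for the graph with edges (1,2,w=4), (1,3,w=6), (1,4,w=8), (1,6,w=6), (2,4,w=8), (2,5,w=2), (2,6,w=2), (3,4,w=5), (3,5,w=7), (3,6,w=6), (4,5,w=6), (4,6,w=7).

Apply Kruskal's algorithm (sort edges by weight, add if no cycle):

Sorted edges by weight:
  (2,5) w=2
  (2,6) w=2
  (1,2) w=4
  (3,4) w=5
  (1,3) w=6
  (1,6) w=6
  (3,6) w=6
  (4,5) w=6
  (3,5) w=7
  (4,6) w=7
  (1,4) w=8
  (2,4) w=8

Add edge (2,5) w=2 -- no cycle. Running total: 2
Add edge (2,6) w=2 -- no cycle. Running total: 4
Add edge (1,2) w=4 -- no cycle. Running total: 8
Add edge (3,4) w=5 -- no cycle. Running total: 13
Add edge (1,3) w=6 -- no cycle. Running total: 19

MST edges: (2,5,w=2), (2,6,w=2), (1,2,w=4), (3,4,w=5), (1,3,w=6)
Total MST weight: 2 + 2 + 4 + 5 + 6 = 19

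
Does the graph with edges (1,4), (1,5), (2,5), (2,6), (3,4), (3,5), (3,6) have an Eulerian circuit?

Step 1: Find the degree of each vertex:
  deg(1) = 2
  deg(2) = 2
  deg(3) = 3
  deg(4) = 2
  deg(5) = 3
  deg(6) = 2

Step 2: Count vertices with odd degree:
  Odd-degree vertices: 3, 5 (2 total)

Step 3: Apply Euler's theorem:
  - Eulerian circuit exists iff graph is connected and all vertices have even degree
  - Eulerian path exists iff graph is connected and has 0 or 2 odd-degree vertices

Graph is connected with exactly 2 odd-degree vertices (3, 5).
Eulerian path exists (starting and ending at the odd-degree vertices), but no Eulerian circuit.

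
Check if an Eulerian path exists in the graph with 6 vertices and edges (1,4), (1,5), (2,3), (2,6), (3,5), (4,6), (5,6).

Step 1: Find the degree of each vertex:
  deg(1) = 2
  deg(2) = 2
  deg(3) = 2
  deg(4) = 2
  deg(5) = 3
  deg(6) = 3

Step 2: Count vertices with odd degree:
  Odd-degree vertices: 5, 6 (2 total)

Step 3: Apply Euler's theorem:
  - Eulerian circuit exists iff graph is connected and all vertices have even degree
  - Eulerian path exists iff graph is connected and has 0 or 2 odd-degree vertices

Graph is connected with exactly 2 odd-degree vertices (5, 6).
Eulerian path exists (starting and ending at the odd-degree vertices), but no Eulerian circuit.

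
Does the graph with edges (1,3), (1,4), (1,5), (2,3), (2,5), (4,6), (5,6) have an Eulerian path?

Step 1: Find the degree of each vertex:
  deg(1) = 3
  deg(2) = 2
  deg(3) = 2
  deg(4) = 2
  deg(5) = 3
  deg(6) = 2

Step 2: Count vertices with odd degree:
  Odd-degree vertices: 1, 5 (2 total)

Step 3: Apply Euler's theorem:
  - Eulerian circuit exists iff graph is connected and all vertices have even degree
  - Eulerian path exists iff graph is connected and has 0 or 2 odd-degree vertices

Graph is connected with exactly 2 odd-degree vertices (1, 5).
Eulerian path exists (starting and ending at the odd-degree vertices), but no Eulerian circuit.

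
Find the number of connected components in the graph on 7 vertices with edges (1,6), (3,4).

Step 1: Build adjacency list from edges:
  1: 6
  2: (none)
  3: 4
  4: 3
  5: (none)
  6: 1
  7: (none)

Step 2: Run BFS/DFS from vertex 1:
  Visited: {1, 6}
  Reached 2 of 7 vertices

Step 3: Only 2 of 7 vertices reached. Graph is disconnected.
Connected components: {1, 6}, {2}, {3, 4}, {5}, {7}
Number of connected components: 5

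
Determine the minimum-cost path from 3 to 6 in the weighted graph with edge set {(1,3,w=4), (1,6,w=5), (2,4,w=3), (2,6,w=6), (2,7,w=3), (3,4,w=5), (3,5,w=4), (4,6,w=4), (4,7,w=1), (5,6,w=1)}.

Step 1: Build adjacency list with weights:
  1: 3(w=4), 6(w=5)
  2: 4(w=3), 6(w=6), 7(w=3)
  3: 1(w=4), 4(w=5), 5(w=4)
  4: 2(w=3), 3(w=5), 6(w=4), 7(w=1)
  5: 3(w=4), 6(w=1)
  6: 1(w=5), 2(w=6), 4(w=4), 5(w=1)
  7: 2(w=3), 4(w=1)

Step 2: Apply Dijkstra's algorithm from vertex 3:
  Visit vertex 3 (distance=0)
    Update dist[1] = 4
    Update dist[4] = 5
    Update dist[5] = 4
  Visit vertex 1 (distance=4)
    Update dist[6] = 9
  Visit vertex 5 (distance=4)
    Update dist[6] = 5
  Visit vertex 4 (distance=5)
    Update dist[2] = 8
    Update dist[7] = 6
  Visit vertex 6 (distance=5)

Step 3: Shortest path: 3 -> 5 -> 6
Total weight: 4 + 1 = 5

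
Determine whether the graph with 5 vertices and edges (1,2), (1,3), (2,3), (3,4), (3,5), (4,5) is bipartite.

Step 1: Attempt 2-coloring using BFS:
  Start at vertex 1, assign color 0
  Color vertex 2 with color 1 (neighbor of 1)
  Color vertex 3 with color 1 (neighbor of 1)

Step 2: Conflict found! Vertices 2 and 3 are adjacent but have the same color.
This means the graph contains an odd cycle.

The graph is NOT bipartite.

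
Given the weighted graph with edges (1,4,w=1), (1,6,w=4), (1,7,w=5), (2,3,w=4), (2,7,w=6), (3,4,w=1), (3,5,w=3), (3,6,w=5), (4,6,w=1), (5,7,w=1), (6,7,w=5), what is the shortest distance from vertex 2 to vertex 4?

Step 1: Build adjacency list with weights:
  1: 4(w=1), 6(w=4), 7(w=5)
  2: 3(w=4), 7(w=6)
  3: 2(w=4), 4(w=1), 5(w=3), 6(w=5)
  4: 1(w=1), 3(w=1), 6(w=1)
  5: 3(w=3), 7(w=1)
  6: 1(w=4), 3(w=5), 4(w=1), 7(w=5)
  7: 1(w=5), 2(w=6), 5(w=1), 6(w=5)

Step 2: Apply Dijkstra's algorithm from vertex 2:
  Visit vertex 2 (distance=0)
    Update dist[3] = 4
    Update dist[7] = 6
  Visit vertex 3 (distance=4)
    Update dist[4] = 5
    Update dist[5] = 7
    Update dist[6] = 9
  Visit vertex 4 (distance=5)
    Update dist[1] = 6
    Update dist[6] = 6

Step 3: Shortest path: 2 -> 3 -> 4
Total weight: 4 + 1 = 5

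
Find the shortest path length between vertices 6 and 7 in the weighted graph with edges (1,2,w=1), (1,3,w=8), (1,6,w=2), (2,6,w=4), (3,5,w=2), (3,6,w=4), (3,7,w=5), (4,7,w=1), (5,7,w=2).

Step 1: Build adjacency list with weights:
  1: 2(w=1), 3(w=8), 6(w=2)
  2: 1(w=1), 6(w=4)
  3: 1(w=8), 5(w=2), 6(w=4), 7(w=5)
  4: 7(w=1)
  5: 3(w=2), 7(w=2)
  6: 1(w=2), 2(w=4), 3(w=4)
  7: 3(w=5), 4(w=1), 5(w=2)

Step 2: Apply Dijkstra's algorithm from vertex 6:
  Visit vertex 6 (distance=0)
    Update dist[1] = 2
    Update dist[2] = 4
    Update dist[3] = 4
  Visit vertex 1 (distance=2)
    Update dist[2] = 3
  Visit vertex 2 (distance=3)
  Visit vertex 3 (distance=4)
    Update dist[5] = 6
    Update dist[7] = 9
  Visit vertex 5 (distance=6)
    Update dist[7] = 8
  Visit vertex 7 (distance=8)
    Update dist[4] = 9

Step 3: Shortest path: 6 -> 3 -> 5 -> 7
Total weight: 4 + 2 + 2 = 8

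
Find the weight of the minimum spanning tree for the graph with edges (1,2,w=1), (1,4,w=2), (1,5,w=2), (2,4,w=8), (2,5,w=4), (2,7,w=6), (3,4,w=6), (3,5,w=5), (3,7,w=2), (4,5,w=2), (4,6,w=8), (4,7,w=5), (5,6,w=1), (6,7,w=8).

Apply Kruskal's algorithm (sort edges by weight, add if no cycle):

Sorted edges by weight:
  (1,2) w=1
  (5,6) w=1
  (1,5) w=2
  (1,4) w=2
  (3,7) w=2
  (4,5) w=2
  (2,5) w=4
  (3,5) w=5
  (4,7) w=5
  (2,7) w=6
  (3,4) w=6
  (2,4) w=8
  (4,6) w=8
  (6,7) w=8

Add edge (1,2) w=1 -- no cycle. Running total: 1
Add edge (5,6) w=1 -- no cycle. Running total: 2
Add edge (1,5) w=2 -- no cycle. Running total: 4
Add edge (1,4) w=2 -- no cycle. Running total: 6
Add edge (3,7) w=2 -- no cycle. Running total: 8
Skip edge (4,5) w=2 -- would create cycle
Skip edge (2,5) w=4 -- would create cycle
Add edge (3,5) w=5 -- no cycle. Running total: 13

MST edges: (1,2,w=1), (5,6,w=1), (1,5,w=2), (1,4,w=2), (3,7,w=2), (3,5,w=5)
Total MST weight: 1 + 1 + 2 + 2 + 2 + 5 = 13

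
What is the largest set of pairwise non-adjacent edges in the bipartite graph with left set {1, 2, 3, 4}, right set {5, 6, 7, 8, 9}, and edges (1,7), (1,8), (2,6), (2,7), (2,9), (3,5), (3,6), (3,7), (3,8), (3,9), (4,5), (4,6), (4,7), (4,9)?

Step 1: List the neighbors of each left vertex:
  1: 7, 8
  2: 6, 7, 9
  3: 5, 6, 7, 8, 9
  4: 5, 6, 7, 9

Step 2: Greedily match left vertices, then look for augmenting paths:
  Match 1 -- 7
  Match 2 -- 6
  Match 3 -- 5
  Match 4 -- 9
  No augmenting path remains.

Step 3: Verify this is maximum:
  Matching size 4 = min(|L|, |R|) = min(4, 5), which is an upper bound, so this matching is maximum.

Maximum matching: {(1,7), (2,6), (3,5), (4,9)}
Size: 4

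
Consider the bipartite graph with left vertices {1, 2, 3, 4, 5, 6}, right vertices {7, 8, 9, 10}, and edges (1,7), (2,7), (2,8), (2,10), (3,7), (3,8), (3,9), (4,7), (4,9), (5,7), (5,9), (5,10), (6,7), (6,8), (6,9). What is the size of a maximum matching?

Step 1: List the neighbors of each left vertex:
  1: 7
  2: 7, 8, 10
  3: 7, 8, 9
  4: 7, 9
  5: 7, 9, 10
  6: 7, 8, 9

Step 2: Greedily match left vertices, then look for augmenting paths:
  Match 1 -- 7
  Match 2 -- 8
  Match 3 -- 9
  Match 5 -- 10
  No augmenting path remains.

Step 3: Verify this is maximum:
  Matching size 4 = min(|L|, |R|) = min(6, 4), which is an upper bound, so this matching is maximum.

Maximum matching: {(1,7), (2,8), (3,9), (5,10)}
Size: 4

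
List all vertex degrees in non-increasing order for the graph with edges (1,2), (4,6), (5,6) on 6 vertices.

Step 1: Count edges incident to each vertex:
  deg(1) = 1 (neighbors: 2)
  deg(2) = 1 (neighbors: 1)
  deg(3) = 0 (neighbors: none)
  deg(4) = 1 (neighbors: 6)
  deg(5) = 1 (neighbors: 6)
  deg(6) = 2 (neighbors: 4, 5)

Step 2: Sort degrees in non-increasing order:
  Degrees: [1, 1, 0, 1, 1, 2] -> sorted: [2, 1, 1, 1, 1, 0]

Degree sequence: [2, 1, 1, 1, 1, 0]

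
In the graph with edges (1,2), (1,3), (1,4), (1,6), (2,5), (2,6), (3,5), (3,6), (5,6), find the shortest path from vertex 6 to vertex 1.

Step 1: Build adjacency list:
  1: 2, 3, 4, 6
  2: 1, 5, 6
  3: 1, 5, 6
  4: 1
  5: 2, 3, 6
  6: 1, 2, 3, 5

Step 2: BFS from vertex 6 to find shortest path to 1:
  vertex 1 reached at distance 1

Step 3: Shortest path: 6 -> 1
Path length: 1 edge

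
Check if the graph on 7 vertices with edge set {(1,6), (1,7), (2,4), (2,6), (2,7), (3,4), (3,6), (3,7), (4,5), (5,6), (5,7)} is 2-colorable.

Step 1: Attempt 2-coloring using BFS:
  Start at vertex 1, assign color 0
  Color vertex 6 with color 1 (neighbor of 1)
  Color vertex 7 with color 1 (neighbor of 1)
  Color vertex 2 with color 0 (neighbor of 6)
  Color vertex 3 with color 0 (neighbor of 6)
  Color vertex 5 with color 0 (neighbor of 6)
  Color vertex 4 with color 1 (neighbor of 2)

Step 2: 2-coloring succeeded. No conflicts found.
  Set A (color 0): {1, 2, 3, 5}
  Set B (color 1): {4, 6, 7}

The graph is bipartite with partition {1, 2, 3, 5}, {4, 6, 7}.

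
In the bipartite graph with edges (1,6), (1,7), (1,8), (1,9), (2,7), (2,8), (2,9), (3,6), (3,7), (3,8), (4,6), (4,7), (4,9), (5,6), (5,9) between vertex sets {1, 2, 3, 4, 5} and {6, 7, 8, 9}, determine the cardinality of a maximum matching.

Step 1: List the neighbors of each left vertex:
  1: 6, 7, 8, 9
  2: 7, 8, 9
  3: 6, 7, 8
  4: 6, 7, 9
  5: 6, 9

Step 2: Greedily match left vertices, then look for augmenting paths:
  Match 1 -- 6
  Match 2 -- 7
  Match 3 -- 8
  Match 4 -- 9
  No augmenting path remains.

Step 3: Verify this is maximum:
  Matching size 4 = min(|L|, |R|) = min(5, 4), which is an upper bound, so this matching is maximum.

Maximum matching: {(1,6), (2,7), (3,8), (4,9)}
Size: 4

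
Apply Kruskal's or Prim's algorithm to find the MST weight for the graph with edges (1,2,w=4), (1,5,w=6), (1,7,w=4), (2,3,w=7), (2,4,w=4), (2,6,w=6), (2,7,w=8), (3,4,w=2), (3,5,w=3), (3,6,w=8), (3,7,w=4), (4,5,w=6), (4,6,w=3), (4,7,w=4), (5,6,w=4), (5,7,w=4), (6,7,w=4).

Apply Kruskal's algorithm (sort edges by weight, add if no cycle):

Sorted edges by weight:
  (3,4) w=2
  (3,5) w=3
  (4,6) w=3
  (1,2) w=4
  (1,7) w=4
  (2,4) w=4
  (3,7) w=4
  (4,7) w=4
  (5,7) w=4
  (5,6) w=4
  (6,7) w=4
  (1,5) w=6
  (2,6) w=6
  (4,5) w=6
  (2,3) w=7
  (2,7) w=8
  (3,6) w=8

Add edge (3,4) w=2 -- no cycle. Running total: 2
Add edge (3,5) w=3 -- no cycle. Running total: 5
Add edge (4,6) w=3 -- no cycle. Running total: 8
Add edge (1,2) w=4 -- no cycle. Running total: 12
Add edge (1,7) w=4 -- no cycle. Running total: 16
Add edge (2,4) w=4 -- no cycle. Running total: 20

MST edges: (3,4,w=2), (3,5,w=3), (4,6,w=3), (1,2,w=4), (1,7,w=4), (2,4,w=4)
Total MST weight: 2 + 3 + 3 + 4 + 4 + 4 = 20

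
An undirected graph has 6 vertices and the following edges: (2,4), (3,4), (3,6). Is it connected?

Step 1: Build adjacency list from edges:
  1: (none)
  2: 4
  3: 4, 6
  4: 2, 3
  5: (none)
  6: 3

Step 2: Run BFS/DFS from vertex 1:
  Visited: {1}
  Reached 1 of 6 vertices

Step 3: Only 1 of 6 vertices reached. Graph is disconnected.
Connected components: {1}, {2, 3, 4, 6}, {5}
Answer: No, the graph is not connected (3 components).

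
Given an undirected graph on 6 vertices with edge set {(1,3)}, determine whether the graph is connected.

Step 1: Build adjacency list from edges:
  1: 3
  2: (none)
  3: 1
  4: (none)
  5: (none)
  6: (none)

Step 2: Run BFS/DFS from vertex 1:
  Visited: {1, 3}
  Reached 2 of 6 vertices

Step 3: Only 2 of 6 vertices reached. Graph is disconnected.
Connected components: {1, 3}, {2}, {4}, {5}, {6}
Answer: No, the graph is not connected (5 components).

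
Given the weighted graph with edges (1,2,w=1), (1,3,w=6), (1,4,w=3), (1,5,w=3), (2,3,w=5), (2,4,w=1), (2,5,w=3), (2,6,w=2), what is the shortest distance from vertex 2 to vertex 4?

Step 1: Build adjacency list with weights:
  1: 2(w=1), 3(w=6), 4(w=3), 5(w=3)
  2: 1(w=1), 3(w=5), 4(w=1), 5(w=3), 6(w=2)
  3: 1(w=6), 2(w=5)
  4: 1(w=3), 2(w=1)
  5: 1(w=3), 2(w=3)
  6: 2(w=2)

Step 2: Apply Dijkstra's algorithm from vertex 2:
  Visit vertex 2 (distance=0)
    Update dist[1] = 1
    Update dist[3] = 5
    Update dist[4] = 1
    Update dist[5] = 3
    Update dist[6] = 2
  Visit vertex 1 (distance=1)
  Visit vertex 4 (distance=1)

Step 3: Shortest path: 2 -> 4
Total weight: 1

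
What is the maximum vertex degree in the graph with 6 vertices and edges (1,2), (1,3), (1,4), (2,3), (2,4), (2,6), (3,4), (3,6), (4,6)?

Step 1: Count edges incident to each vertex:
  deg(1) = 3 (neighbors: 2, 3, 4)
  deg(2) = 4 (neighbors: 1, 3, 4, 6)
  deg(3) = 4 (neighbors: 1, 2, 4, 6)
  deg(4) = 4 (neighbors: 1, 2, 3, 6)
  deg(5) = 0 (neighbors: none)
  deg(6) = 3 (neighbors: 2, 3, 4)

Step 2: Find maximum:
  max(3, 4, 4, 4, 0, 3) = 4 (vertex 2)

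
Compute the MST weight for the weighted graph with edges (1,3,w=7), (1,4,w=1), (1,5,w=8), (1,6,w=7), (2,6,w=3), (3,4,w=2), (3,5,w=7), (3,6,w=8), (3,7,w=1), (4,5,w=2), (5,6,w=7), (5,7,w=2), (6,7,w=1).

Apply Kruskal's algorithm (sort edges by weight, add if no cycle):

Sorted edges by weight:
  (1,4) w=1
  (3,7) w=1
  (6,7) w=1
  (3,4) w=2
  (4,5) w=2
  (5,7) w=2
  (2,6) w=3
  (1,3) w=7
  (1,6) w=7
  (3,5) w=7
  (5,6) w=7
  (1,5) w=8
  (3,6) w=8

Add edge (1,4) w=1 -- no cycle. Running total: 1
Add edge (3,7) w=1 -- no cycle. Running total: 2
Add edge (6,7) w=1 -- no cycle. Running total: 3
Add edge (3,4) w=2 -- no cycle. Running total: 5
Add edge (4,5) w=2 -- no cycle. Running total: 7
Skip edge (5,7) w=2 -- would create cycle
Add edge (2,6) w=3 -- no cycle. Running total: 10

MST edges: (1,4,w=1), (3,7,w=1), (6,7,w=1), (3,4,w=2), (4,5,w=2), (2,6,w=3)
Total MST weight: 1 + 1 + 1 + 2 + 2 + 3 = 10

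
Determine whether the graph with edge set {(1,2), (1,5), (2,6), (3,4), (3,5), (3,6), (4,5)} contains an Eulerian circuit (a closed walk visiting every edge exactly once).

Step 1: Find the degree of each vertex:
  deg(1) = 2
  deg(2) = 2
  deg(3) = 3
  deg(4) = 2
  deg(5) = 3
  deg(6) = 2

Step 2: Count vertices with odd degree:
  Odd-degree vertices: 3, 5 (2 total)

Step 3: Apply Euler's theorem:
  - Eulerian circuit exists iff graph is connected and all vertices have even degree
  - Eulerian path exists iff graph is connected and has 0 or 2 odd-degree vertices

Graph is connected with exactly 2 odd-degree vertices (3, 5).
Eulerian path exists (starting and ending at the odd-degree vertices), but no Eulerian circuit.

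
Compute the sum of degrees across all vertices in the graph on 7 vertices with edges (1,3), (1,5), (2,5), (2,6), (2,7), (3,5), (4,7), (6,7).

Step 1: Count edges incident to each vertex:
  deg(1) = 2 (neighbors: 3, 5)
  deg(2) = 3 (neighbors: 5, 6, 7)
  deg(3) = 2 (neighbors: 1, 5)
  deg(4) = 1 (neighbors: 7)
  deg(5) = 3 (neighbors: 1, 2, 3)
  deg(6) = 2 (neighbors: 2, 7)
  deg(7) = 3 (neighbors: 2, 4, 6)

Step 2: Sum all degrees:
  2 + 3 + 2 + 1 + 3 + 2 + 3 = 16

Verification: sum of degrees = 2 * |E| = 2 * 8 = 16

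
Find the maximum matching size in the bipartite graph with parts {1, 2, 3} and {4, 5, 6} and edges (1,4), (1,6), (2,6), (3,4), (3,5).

Step 1: List the neighbors of each left vertex:
  1: 4, 6
  2: 6
  3: 4, 5

Step 2: Greedily match left vertices, then look for augmenting paths:
  Match 1 -- 4
  Match 2 -- 6
  Match 3 -- 5
  No augmenting path remains.

Step 3: Verify this is maximum:
  Matching size 3 = min(|L|, |R|) = min(3, 3), which is an upper bound, so this matching is maximum.

Maximum matching: {(1,4), (2,6), (3,5)}
Size: 3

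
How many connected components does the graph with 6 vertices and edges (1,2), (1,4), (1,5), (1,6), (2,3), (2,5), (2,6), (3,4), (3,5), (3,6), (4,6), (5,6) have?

Step 1: Build adjacency list from edges:
  1: 2, 4, 5, 6
  2: 1, 3, 5, 6
  3: 2, 4, 5, 6
  4: 1, 3, 6
  5: 1, 2, 3, 6
  6: 1, 2, 3, 4, 5

Step 2: Run BFS/DFS from vertex 1:
  Visited: {1, 2, 4, 5, 6, 3}
  Reached 6 of 6 vertices

Step 3: All 6 vertices reached from vertex 1, so the graph is connected.
Number of connected components: 1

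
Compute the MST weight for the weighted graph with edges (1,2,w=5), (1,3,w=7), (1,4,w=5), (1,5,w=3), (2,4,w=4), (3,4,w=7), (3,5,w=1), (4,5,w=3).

Apply Kruskal's algorithm (sort edges by weight, add if no cycle):

Sorted edges by weight:
  (3,5) w=1
  (1,5) w=3
  (4,5) w=3
  (2,4) w=4
  (1,2) w=5
  (1,4) w=5
  (1,3) w=7
  (3,4) w=7

Add edge (3,5) w=1 -- no cycle. Running total: 1
Add edge (1,5) w=3 -- no cycle. Running total: 4
Add edge (4,5) w=3 -- no cycle. Running total: 7
Add edge (2,4) w=4 -- no cycle. Running total: 11

MST edges: (3,5,w=1), (1,5,w=3), (4,5,w=3), (2,4,w=4)
Total MST weight: 1 + 3 + 3 + 4 = 11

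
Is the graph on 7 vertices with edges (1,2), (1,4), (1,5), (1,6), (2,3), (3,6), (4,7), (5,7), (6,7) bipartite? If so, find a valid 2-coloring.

Step 1: Attempt 2-coloring using BFS:
  Start at vertex 1, assign color 0
  Color vertex 2 with color 1 (neighbor of 1)
  Color vertex 4 with color 1 (neighbor of 1)
  Color vertex 5 with color 1 (neighbor of 1)
  Color vertex 6 with color 1 (neighbor of 1)
  Color vertex 3 with color 0 (neighbor of 2)
  Color vertex 7 with color 0 (neighbor of 4)

Step 2: 2-coloring succeeded. No conflicts found.
  Set A (color 0): {1, 3, 7}
  Set B (color 1): {2, 4, 5, 6}

The graph is bipartite with partition {1, 3, 7}, {2, 4, 5, 6}.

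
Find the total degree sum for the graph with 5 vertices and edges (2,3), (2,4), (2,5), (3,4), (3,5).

Step 1: Count edges incident to each vertex:
  deg(1) = 0 (neighbors: none)
  deg(2) = 3 (neighbors: 3, 4, 5)
  deg(3) = 3 (neighbors: 2, 4, 5)
  deg(4) = 2 (neighbors: 2, 3)
  deg(5) = 2 (neighbors: 2, 3)

Step 2: Sum all degrees:
  0 + 3 + 3 + 2 + 2 = 10

Verification: sum of degrees = 2 * |E| = 2 * 5 = 10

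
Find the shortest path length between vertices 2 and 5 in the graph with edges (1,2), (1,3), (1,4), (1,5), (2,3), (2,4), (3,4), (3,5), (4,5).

Step 1: Build adjacency list:
  1: 2, 3, 4, 5
  2: 1, 3, 4
  3: 1, 2, 4, 5
  4: 1, 2, 3, 5
  5: 1, 3, 4

Step 2: BFS from vertex 2 to find shortest path to 5:
  vertex 1 reached at distance 1
  vertex 3 reached at distance 1
  vertex 4 reached at distance 1
  vertex 5 reached at distance 2

Step 3: Shortest path: 2 -> 1 -> 5
Path length: 2 edges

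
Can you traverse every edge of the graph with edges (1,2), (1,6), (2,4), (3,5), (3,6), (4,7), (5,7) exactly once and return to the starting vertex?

Step 1: Find the degree of each vertex:
  deg(1) = 2
  deg(2) = 2
  deg(3) = 2
  deg(4) = 2
  deg(5) = 2
  deg(6) = 2
  deg(7) = 2

Step 2: Count vertices with odd degree:
  All vertices have even degree (0 odd-degree vertices)

Step 3: Apply Euler's theorem:
  - Eulerian circuit exists iff graph is connected and all vertices have even degree
  - Eulerian path exists iff graph is connected and has 0 or 2 odd-degree vertices

Graph is connected with 0 odd-degree vertices.
Both Eulerian circuit and Eulerian path exist.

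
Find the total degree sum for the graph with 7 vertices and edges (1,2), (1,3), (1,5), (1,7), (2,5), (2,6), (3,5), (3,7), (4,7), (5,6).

Step 1: Count edges incident to each vertex:
  deg(1) = 4 (neighbors: 2, 3, 5, 7)
  deg(2) = 3 (neighbors: 1, 5, 6)
  deg(3) = 3 (neighbors: 1, 5, 7)
  deg(4) = 1 (neighbors: 7)
  deg(5) = 4 (neighbors: 1, 2, 3, 6)
  deg(6) = 2 (neighbors: 2, 5)
  deg(7) = 3 (neighbors: 1, 3, 4)

Step 2: Sum all degrees:
  4 + 3 + 3 + 1 + 4 + 2 + 3 = 20

Verification: sum of degrees = 2 * |E| = 2 * 10 = 20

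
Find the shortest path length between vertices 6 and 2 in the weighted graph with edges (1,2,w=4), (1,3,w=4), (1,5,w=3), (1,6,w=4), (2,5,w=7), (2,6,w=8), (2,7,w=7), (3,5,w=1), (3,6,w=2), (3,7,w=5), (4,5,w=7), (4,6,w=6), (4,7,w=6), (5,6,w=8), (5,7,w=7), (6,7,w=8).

Step 1: Build adjacency list with weights:
  1: 2(w=4), 3(w=4), 5(w=3), 6(w=4)
  2: 1(w=4), 5(w=7), 6(w=8), 7(w=7)
  3: 1(w=4), 5(w=1), 6(w=2), 7(w=5)
  4: 5(w=7), 6(w=6), 7(w=6)
  5: 1(w=3), 2(w=7), 3(w=1), 4(w=7), 6(w=8), 7(w=7)
  6: 1(w=4), 2(w=8), 3(w=2), 4(w=6), 5(w=8), 7(w=8)
  7: 2(w=7), 3(w=5), 4(w=6), 5(w=7), 6(w=8)

Step 2: Apply Dijkstra's algorithm from vertex 6:
  Visit vertex 6 (distance=0)
    Update dist[1] = 4
    Update dist[2] = 8
    Update dist[3] = 2
    Update dist[4] = 6
    Update dist[5] = 8
    Update dist[7] = 8
  Visit vertex 3 (distance=2)
    Update dist[5] = 3
    Update dist[7] = 7
  Visit vertex 5 (distance=3)
  Visit vertex 1 (distance=4)
  Visit vertex 4 (distance=6)
  Visit vertex 7 (distance=7)
  Visit vertex 2 (distance=8)

Step 3: Shortest path: 6 -> 2
Total weight: 8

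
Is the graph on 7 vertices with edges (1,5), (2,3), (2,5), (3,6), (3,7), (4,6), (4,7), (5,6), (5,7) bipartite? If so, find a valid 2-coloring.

Step 1: Attempt 2-coloring using BFS:
  Start at vertex 1, assign color 0
  Color vertex 5 with color 1 (neighbor of 1)
  Color vertex 2 with color 0 (neighbor of 5)
  Color vertex 6 with color 0 (neighbor of 5)
  Color vertex 7 with color 0 (neighbor of 5)
  Color vertex 3 with color 1 (neighbor of 2)
  Color vertex 4 with color 1 (neighbor of 6)

Step 2: 2-coloring succeeded. No conflicts found.
  Set A (color 0): {1, 2, 6, 7}
  Set B (color 1): {3, 4, 5}

The graph is bipartite with partition {1, 2, 6, 7}, {3, 4, 5}.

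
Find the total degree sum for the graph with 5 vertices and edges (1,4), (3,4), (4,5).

Step 1: Count edges incident to each vertex:
  deg(1) = 1 (neighbors: 4)
  deg(2) = 0 (neighbors: none)
  deg(3) = 1 (neighbors: 4)
  deg(4) = 3 (neighbors: 1, 3, 5)
  deg(5) = 1 (neighbors: 4)

Step 2: Sum all degrees:
  1 + 0 + 1 + 3 + 1 = 6

Verification: sum of degrees = 2 * |E| = 2 * 3 = 6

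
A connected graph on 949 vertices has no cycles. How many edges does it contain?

A tree on n vertices always has exactly n - 1 edges.
For n = 949: edges = 949 - 1 = 948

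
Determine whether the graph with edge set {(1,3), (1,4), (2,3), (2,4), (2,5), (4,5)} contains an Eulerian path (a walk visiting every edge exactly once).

Step 1: Find the degree of each vertex:
  deg(1) = 2
  deg(2) = 3
  deg(3) = 2
  deg(4) = 3
  deg(5) = 2

Step 2: Count vertices with odd degree:
  Odd-degree vertices: 2, 4 (2 total)

Step 3: Apply Euler's theorem:
  - Eulerian circuit exists iff graph is connected and all vertices have even degree
  - Eulerian path exists iff graph is connected and has 0 or 2 odd-degree vertices

Graph is connected with exactly 2 odd-degree vertices (2, 4).
Eulerian path exists (starting and ending at the odd-degree vertices), but no Eulerian circuit.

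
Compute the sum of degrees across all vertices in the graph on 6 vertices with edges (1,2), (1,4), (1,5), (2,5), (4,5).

Step 1: Count edges incident to each vertex:
  deg(1) = 3 (neighbors: 2, 4, 5)
  deg(2) = 2 (neighbors: 1, 5)
  deg(3) = 0 (neighbors: none)
  deg(4) = 2 (neighbors: 1, 5)
  deg(5) = 3 (neighbors: 1, 2, 4)
  deg(6) = 0 (neighbors: none)

Step 2: Sum all degrees:
  3 + 2 + 0 + 2 + 3 + 0 = 10

Verification: sum of degrees = 2 * |E| = 2 * 5 = 10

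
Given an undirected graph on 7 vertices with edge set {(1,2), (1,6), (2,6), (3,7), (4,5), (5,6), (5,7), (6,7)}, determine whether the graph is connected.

Step 1: Build adjacency list from edges:
  1: 2, 6
  2: 1, 6
  3: 7
  4: 5
  5: 4, 6, 7
  6: 1, 2, 5, 7
  7: 3, 5, 6

Step 2: Run BFS/DFS from vertex 1:
  Visited: {1, 2, 6, 5, 7, 4, 3}
  Reached 7 of 7 vertices

Step 3: All 7 vertices reached from vertex 1, so the graph is connected.
Answer: Yes, the graph is connected.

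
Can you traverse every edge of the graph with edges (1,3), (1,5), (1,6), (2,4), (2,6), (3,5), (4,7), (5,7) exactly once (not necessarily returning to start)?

Step 1: Find the degree of each vertex:
  deg(1) = 3
  deg(2) = 2
  deg(3) = 2
  deg(4) = 2
  deg(5) = 3
  deg(6) = 2
  deg(7) = 2

Step 2: Count vertices with odd degree:
  Odd-degree vertices: 1, 5 (2 total)

Step 3: Apply Euler's theorem:
  - Eulerian circuit exists iff graph is connected and all vertices have even degree
  - Eulerian path exists iff graph is connected and has 0 or 2 odd-degree vertices

Graph is connected with exactly 2 odd-degree vertices (1, 5).
Eulerian path exists (starting and ending at the odd-degree vertices), but no Eulerian circuit.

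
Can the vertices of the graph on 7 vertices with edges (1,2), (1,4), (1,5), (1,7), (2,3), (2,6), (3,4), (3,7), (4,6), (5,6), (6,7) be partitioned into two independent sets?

Step 1: Attempt 2-coloring using BFS:
  Start at vertex 1, assign color 0
  Color vertex 2 with color 1 (neighbor of 1)
  Color vertex 4 with color 1 (neighbor of 1)
  Color vertex 5 with color 1 (neighbor of 1)
  Color vertex 7 with color 1 (neighbor of 1)
  Color vertex 3 with color 0 (neighbor of 2)
  Color vertex 6 with color 0 (neighbor of 2)

Step 2: 2-coloring succeeded. No conflicts found.
  Set A (color 0): {1, 3, 6}
  Set B (color 1): {2, 4, 5, 7}

The graph is bipartite with partition {1, 3, 6}, {2, 4, 5, 7}.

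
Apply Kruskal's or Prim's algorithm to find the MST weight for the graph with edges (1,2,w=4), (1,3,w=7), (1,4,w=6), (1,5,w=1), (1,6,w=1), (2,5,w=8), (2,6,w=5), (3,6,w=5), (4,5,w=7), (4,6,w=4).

Apply Kruskal's algorithm (sort edges by weight, add if no cycle):

Sorted edges by weight:
  (1,5) w=1
  (1,6) w=1
  (1,2) w=4
  (4,6) w=4
  (2,6) w=5
  (3,6) w=5
  (1,4) w=6
  (1,3) w=7
  (4,5) w=7
  (2,5) w=8

Add edge (1,5) w=1 -- no cycle. Running total: 1
Add edge (1,6) w=1 -- no cycle. Running total: 2
Add edge (1,2) w=4 -- no cycle. Running total: 6
Add edge (4,6) w=4 -- no cycle. Running total: 10
Skip edge (2,6) w=5 -- would create cycle
Add edge (3,6) w=5 -- no cycle. Running total: 15

MST edges: (1,5,w=1), (1,6,w=1), (1,2,w=4), (4,6,w=4), (3,6,w=5)
Total MST weight: 1 + 1 + 4 + 4 + 5 = 15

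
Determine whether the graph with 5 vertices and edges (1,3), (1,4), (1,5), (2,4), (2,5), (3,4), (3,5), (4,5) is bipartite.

Step 1: Attempt 2-coloring using BFS:
  Start at vertex 1, assign color 0
  Color vertex 3 with color 1 (neighbor of 1)
  Color vertex 4 with color 1 (neighbor of 1)
  Color vertex 5 with color 1 (neighbor of 1)

Step 2: Conflict found! Vertices 3 and 4 are adjacent but have the same color.
This means the graph contains an odd cycle.

The graph is NOT bipartite.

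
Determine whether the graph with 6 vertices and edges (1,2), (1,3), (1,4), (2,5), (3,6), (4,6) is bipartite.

Step 1: Attempt 2-coloring using BFS:
  Start at vertex 1, assign color 0
  Color vertex 2 with color 1 (neighbor of 1)
  Color vertex 3 with color 1 (neighbor of 1)
  Color vertex 4 with color 1 (neighbor of 1)
  Color vertex 5 with color 0 (neighbor of 2)
  Color vertex 6 with color 0 (neighbor of 3)

Step 2: 2-coloring succeeded. No conflicts found.
  Set A (color 0): {1, 5, 6}
  Set B (color 1): {2, 3, 4}

The graph is bipartite with partition {1, 5, 6}, {2, 3, 4}.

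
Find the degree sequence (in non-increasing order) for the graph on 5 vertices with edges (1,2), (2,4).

Step 1: Count edges incident to each vertex:
  deg(1) = 1 (neighbors: 2)
  deg(2) = 2 (neighbors: 1, 4)
  deg(3) = 0 (neighbors: none)
  deg(4) = 1 (neighbors: 2)
  deg(5) = 0 (neighbors: none)

Step 2: Sort degrees in non-increasing order:
  Degrees: [1, 2, 0, 1, 0] -> sorted: [2, 1, 1, 0, 0]

Degree sequence: [2, 1, 1, 0, 0]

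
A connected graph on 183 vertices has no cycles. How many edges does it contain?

A tree on n vertices always has exactly n - 1 edges.
For n = 183: edges = 183 - 1 = 182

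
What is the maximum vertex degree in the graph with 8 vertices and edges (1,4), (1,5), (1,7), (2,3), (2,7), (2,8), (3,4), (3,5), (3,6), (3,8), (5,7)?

Step 1: Count edges incident to each vertex:
  deg(1) = 3 (neighbors: 4, 5, 7)
  deg(2) = 3 (neighbors: 3, 7, 8)
  deg(3) = 5 (neighbors: 2, 4, 5, 6, 8)
  deg(4) = 2 (neighbors: 1, 3)
  deg(5) = 3 (neighbors: 1, 3, 7)
  deg(6) = 1 (neighbors: 3)
  deg(7) = 3 (neighbors: 1, 2, 5)
  deg(8) = 2 (neighbors: 2, 3)

Step 2: Find maximum:
  max(3, 3, 5, 2, 3, 1, 3, 2) = 5 (vertex 3)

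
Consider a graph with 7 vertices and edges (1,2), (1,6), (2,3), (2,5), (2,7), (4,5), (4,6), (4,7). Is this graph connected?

Step 1: Build adjacency list from edges:
  1: 2, 6
  2: 1, 3, 5, 7
  3: 2
  4: 5, 6, 7
  5: 2, 4
  6: 1, 4
  7: 2, 4

Step 2: Run BFS/DFS from vertex 1:
  Visited: {1, 2, 6, 3, 5, 7, 4}
  Reached 7 of 7 vertices

Step 3: All 7 vertices reached from vertex 1, so the graph is connected.
Answer: Yes, the graph is connected.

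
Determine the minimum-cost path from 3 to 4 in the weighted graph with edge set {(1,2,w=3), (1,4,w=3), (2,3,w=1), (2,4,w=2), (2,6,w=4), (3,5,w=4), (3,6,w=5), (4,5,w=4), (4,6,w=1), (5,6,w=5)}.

Step 1: Build adjacency list with weights:
  1: 2(w=3), 4(w=3)
  2: 1(w=3), 3(w=1), 4(w=2), 6(w=4)
  3: 2(w=1), 5(w=4), 6(w=5)
  4: 1(w=3), 2(w=2), 5(w=4), 6(w=1)
  5: 3(w=4), 4(w=4), 6(w=5)
  6: 2(w=4), 3(w=5), 4(w=1), 5(w=5)

Step 2: Apply Dijkstra's algorithm from vertex 3:
  Visit vertex 3 (distance=0)
    Update dist[2] = 1
    Update dist[5] = 4
    Update dist[6] = 5
  Visit vertex 2 (distance=1)
    Update dist[1] = 4
    Update dist[4] = 3
  Visit vertex 4 (distance=3)
    Update dist[6] = 4

Step 3: Shortest path: 3 -> 2 -> 4
Total weight: 1 + 2 = 3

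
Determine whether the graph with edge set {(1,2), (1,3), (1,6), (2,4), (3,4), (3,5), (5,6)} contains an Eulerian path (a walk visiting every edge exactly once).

Step 1: Find the degree of each vertex:
  deg(1) = 3
  deg(2) = 2
  deg(3) = 3
  deg(4) = 2
  deg(5) = 2
  deg(6) = 2

Step 2: Count vertices with odd degree:
  Odd-degree vertices: 1, 3 (2 total)

Step 3: Apply Euler's theorem:
  - Eulerian circuit exists iff graph is connected and all vertices have even degree
  - Eulerian path exists iff graph is connected and has 0 or 2 odd-degree vertices

Graph is connected with exactly 2 odd-degree vertices (1, 3).
Eulerian path exists (starting and ending at the odd-degree vertices), but no Eulerian circuit.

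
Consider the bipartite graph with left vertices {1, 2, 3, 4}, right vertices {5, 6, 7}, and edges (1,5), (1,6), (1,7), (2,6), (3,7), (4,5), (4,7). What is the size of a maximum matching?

Step 1: List the neighbors of each left vertex:
  1: 5, 6, 7
  2: 6
  3: 7
  4: 5, 7

Step 2: Greedily match left vertices, then look for augmenting paths:
  Match 1 -- 5
  Match 2 -- 6
  Match 3 -- 7
  No augmenting path remains.

Step 3: Verify this is maximum:
  Matching size 3 = min(|L|, |R|) = min(4, 3), which is an upper bound, so this matching is maximum.

Maximum matching: {(1,5), (2,6), (3,7)}
Size: 3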